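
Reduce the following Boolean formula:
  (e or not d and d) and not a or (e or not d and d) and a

e

(e or not d and d) and not a or (e or not d and d) and a
= e or not d and d   — distribution
= e   — complement / identity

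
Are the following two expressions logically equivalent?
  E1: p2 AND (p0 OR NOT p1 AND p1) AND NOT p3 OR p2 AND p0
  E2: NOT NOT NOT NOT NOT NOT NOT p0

No

E1: p2 AND (p0 OR NOT p1 AND p1) AND NOT p3 OR p2 AND p0
    = p2 AND p0 AND NOT p3 OR p2 AND p0
    = p2 AND p0
E2: NOT NOT NOT NOT NOT NOT NOT p0
    = NOT NOT NOT NOT NOT p0
    = NOT NOT NOT p0
    = NOT p0
These differ: at p0=0, p1=0, p2=1, p3=0, E1 = 0 but E2 = 1.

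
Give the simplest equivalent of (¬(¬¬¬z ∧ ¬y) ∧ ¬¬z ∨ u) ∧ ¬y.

(¬(¬¬¬z ∧ ¬y) ∧ ¬¬z ∨ u) ∧ ¬y
= ((¬¬z ∨ y) ∧ ¬¬z ∨ u) ∧ ¬y
= (¬¬z ∨ u) ∧ ¬y
= (z ∨ u) ∧ ¬y

(z ∨ u) ∧ ¬y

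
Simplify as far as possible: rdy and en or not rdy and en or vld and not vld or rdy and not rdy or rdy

rdy and en or not rdy and en or vld and not vld or rdy and not rdy or rdy
= rdy and en or not rdy and en or vld and not vld or rdy   (complement / identity)
= rdy and en or not rdy and en or rdy   (complement / identity)
= en or rdy   (distribution)

en or rdy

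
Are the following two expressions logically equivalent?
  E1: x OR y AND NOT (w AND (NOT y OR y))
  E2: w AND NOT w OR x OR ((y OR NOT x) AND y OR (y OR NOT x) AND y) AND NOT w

Yes

E1: x OR y AND NOT (w AND (NOT y OR y))
    = x OR y AND NOT w   [complement / identity]
E2: w AND NOT w OR x OR ((y OR NOT x) AND y OR (y OR NOT x) AND y) AND NOT w
    = w AND NOT w OR x OR (y OR NOT x) AND y AND NOT w   [idempotence]
    = w AND NOT w OR x OR y AND NOT w   [absorption]
    = x OR y AND NOT w   [complement / identity]
Both reduce to x OR y AND NOT w, so they are equivalent.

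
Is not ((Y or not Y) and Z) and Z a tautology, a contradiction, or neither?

not ((Y or not Y) and Z) and Z
= not Z and Z
= False

contradiction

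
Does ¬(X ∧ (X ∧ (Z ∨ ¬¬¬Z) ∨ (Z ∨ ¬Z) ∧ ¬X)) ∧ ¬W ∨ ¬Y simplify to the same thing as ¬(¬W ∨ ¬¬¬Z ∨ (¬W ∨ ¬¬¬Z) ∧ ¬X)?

E1: ¬(X ∧ (X ∧ (Z ∨ ¬¬¬Z) ∨ (Z ∨ ¬Z) ∧ ¬X)) ∧ ¬W ∨ ¬Y
    = ¬(X ∧ (X ∧ (Z ∨ ¬Z) ∨ (Z ∨ ¬Z) ∧ ¬X)) ∧ ¬W ∨ ¬Y   [double negation]
    = ¬(X ∧ (Z ∨ ¬Z)) ∧ ¬W ∨ ¬Y   [distribution]
    = ¬X ∧ ¬W ∨ ¬Y   [complement / identity]
E2: ¬(¬W ∨ ¬¬¬Z ∨ (¬W ∨ ¬¬¬Z) ∧ ¬X)
    = ¬(¬W ∨ ¬¬¬Z)   [absorption]
    = W ∧ ¬¬Z   [De Morgan]
    = W ∧ Z   [double negation]
These differ: at W=0, X=0, Y=0, Z=0, E1 = 1 but E2 = 0.

No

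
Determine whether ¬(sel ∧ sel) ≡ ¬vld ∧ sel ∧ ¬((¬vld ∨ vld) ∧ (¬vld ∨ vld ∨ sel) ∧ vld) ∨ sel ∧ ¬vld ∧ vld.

E1: ¬(sel ∧ sel)
    = ¬sel   (idempotence)
E2: ¬vld ∧ sel ∧ ¬((¬vld ∨ vld) ∧ (¬vld ∨ vld ∨ sel) ∧ vld) ∨ sel ∧ ¬vld ∧ vld
    = ¬vld ∧ sel ∧ ¬((¬vld ∨ vld) ∧ vld) ∨ sel ∧ ¬vld ∧ vld   (absorption)
    = ¬vld ∧ sel ∧ ¬vld ∨ sel ∧ ¬vld ∧ vld   (complement / identity)
    = sel ∧ ¬vld   (distribution)
These differ: at sel=0, vld=0, E1 = 1 but E2 = 0.

No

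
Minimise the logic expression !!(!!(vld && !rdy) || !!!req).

!!(!!(vld && !rdy) || !!!req)
= !(!(vld && !rdy) && !!req)
= vld && !rdy || !req

vld && !rdy || !req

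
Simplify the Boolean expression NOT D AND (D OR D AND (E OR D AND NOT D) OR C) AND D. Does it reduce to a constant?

NOT D AND (D OR D AND (E OR D AND NOT D) OR C) AND D
= NOT D AND (D OR D AND E OR C) AND D
= NOT D AND (D OR C) AND D
= NOT D AND D
= FALSE

FALSE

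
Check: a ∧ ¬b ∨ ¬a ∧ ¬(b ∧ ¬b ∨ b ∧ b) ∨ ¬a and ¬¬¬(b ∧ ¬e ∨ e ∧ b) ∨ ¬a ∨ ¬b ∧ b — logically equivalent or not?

E1: a ∧ ¬b ∨ ¬a ∧ ¬(b ∧ ¬b ∨ b ∧ b) ∨ ¬a
    = a ∧ ¬b ∨ ¬a ∧ ¬b ∨ ¬a   — distribution
    = ¬b ∨ ¬a   — distribution
E2: ¬¬¬(b ∧ ¬e ∨ e ∧ b) ∨ ¬a ∨ ¬b ∧ b
    = ¬¬¬b ∨ ¬a ∨ ¬b ∧ b   — distribution
    = ¬¬¬b ∨ ¬a   — complement / identity
    = ¬b ∨ ¬a   — double negation
Both reduce to ¬b ∨ ¬a, so they are equivalent.

Yes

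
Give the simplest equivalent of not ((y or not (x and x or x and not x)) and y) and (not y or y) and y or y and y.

not ((y or not (x and x or x and not x)) and y) and (not y or y) and y or y and y
= not ((y or not x) and y) and (not y or y) and y or y and y   (distribution)
= not ((y or not x) and y) and y or y and y   (complement / identity)
= not y and y or y and y   (absorption)
= y   (distribution)

y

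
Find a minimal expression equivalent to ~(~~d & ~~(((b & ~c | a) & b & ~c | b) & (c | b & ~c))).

~d | ~b

~(~~d & ~~(((b & ~c | a) & b & ~c | b) & (c | b & ~c)))
= ~(~~d & ~~((b & ~c | b) & (c | b & ~c)))   (absorption)
= ~(~~d & ~~(b & c | b & ~c))   (distribution)
= ~d | ~(b & c | b & ~c)   (De Morgan)
= ~d | ~b   (distribution)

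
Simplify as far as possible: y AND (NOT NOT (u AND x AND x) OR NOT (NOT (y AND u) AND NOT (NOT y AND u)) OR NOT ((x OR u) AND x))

y AND (u OR NOT x)

y AND (NOT NOT (u AND x AND x) OR NOT (NOT (y AND u) AND NOT (NOT y AND u)) OR NOT ((x OR u) AND x))
= y AND (NOT NOT (u AND x AND x) OR NOT (NOT (y AND u) AND NOT (NOT y AND u)) OR NOT x)
= y AND (NOT NOT (u AND x) OR NOT (NOT (y AND u) AND NOT (NOT y AND u)) OR NOT x)
= y AND (NOT NOT (u AND x) OR y AND u OR NOT y AND u OR NOT x)
= y AND (u AND x OR y AND u OR NOT y AND u OR NOT x)
= y AND (u AND x OR u OR NOT x)
= y AND (u OR NOT x)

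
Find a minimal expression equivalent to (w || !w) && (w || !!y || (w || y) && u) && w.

(w || !w) && (w || !!y || (w || y) && u) && w
= (w || !!y || (w || y) && u) && w
= (w || y || (w || y) && u) && w
= (w || y) && w
= w

w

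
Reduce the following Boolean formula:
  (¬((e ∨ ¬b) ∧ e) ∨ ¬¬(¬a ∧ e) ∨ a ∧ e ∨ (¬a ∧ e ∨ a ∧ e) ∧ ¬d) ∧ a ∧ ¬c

(¬((e ∨ ¬b) ∧ e) ∨ ¬¬(¬a ∧ e) ∨ a ∧ e ∨ (¬a ∧ e ∨ a ∧ e) ∧ ¬d) ∧ a ∧ ¬c
= (¬e ∨ ¬¬(¬a ∧ e) ∨ a ∧ e ∨ (¬a ∧ e ∨ a ∧ e) ∧ ¬d) ∧ a ∧ ¬c   — absorption
= (¬e ∨ ¬a ∧ e ∨ a ∧ e ∨ (¬a ∧ e ∨ a ∧ e) ∧ ¬d) ∧ a ∧ ¬c   — double negation
= (¬e ∨ ¬a ∧ e ∨ a ∧ e) ∧ a ∧ ¬c   — absorption
= (¬e ∨ e) ∧ a ∧ ¬c   — distribution
= a ∧ ¬c   — complement / identity

a ∧ ¬c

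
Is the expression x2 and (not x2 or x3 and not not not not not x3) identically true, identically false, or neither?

x2 and (not x2 or x3 and not not not not not x3)
= x2 and (not x2 or x3 and not not not x3)   — double negation
= x2 and (not x2 or x3 and not x3)   — double negation
= x2 and not x2   — complement / identity
= False   — complement

identically false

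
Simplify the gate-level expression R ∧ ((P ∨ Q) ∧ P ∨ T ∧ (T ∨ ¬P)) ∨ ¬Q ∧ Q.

R ∧ ((P ∨ Q) ∧ P ∨ T ∧ (T ∨ ¬P)) ∨ ¬Q ∧ Q
= R ∧ ((P ∨ Q) ∧ P ∨ T ∧ (T ∨ ¬P))   — complement / identity
= R ∧ (P ∨ T ∧ (T ∨ ¬P))   — absorption
= R ∧ (P ∨ T)   — absorption

R ∧ (P ∨ T)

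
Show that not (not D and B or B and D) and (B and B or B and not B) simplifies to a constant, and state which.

not (not D and B or B and D) and (B and B or B and not B)
= not B and (B and B or B and not B)   [distribution]
= not B and B   [distribution]
= False   [complement]

False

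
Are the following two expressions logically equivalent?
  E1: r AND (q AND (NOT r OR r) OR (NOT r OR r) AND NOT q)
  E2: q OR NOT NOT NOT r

No

E1: r AND (q AND (NOT r OR r) OR (NOT r OR r) AND NOT q)
    = r AND (NOT r OR r)
    = r
E2: q OR NOT NOT NOT r
    = q OR NOT r
These differ: at q=0, r=0, E1 = 0 but E2 = 1.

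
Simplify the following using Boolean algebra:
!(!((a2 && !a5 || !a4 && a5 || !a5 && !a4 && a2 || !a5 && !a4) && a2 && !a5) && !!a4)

a2 && !a5 || !a4

!(!((a2 && !a5 || !a4 && a5 || !a5 && !a4 && a2 || !a5 && !a4) && a2 && !a5) && !!a4)
= !(!((a2 && !a5 || !a4 && a5 || !a5 && !a4) && a2 && !a5) && !!a4)
= !(!((a2 && !a5 || !a4) && a2 && !a5) && !!a4)
= !(!(a2 && !a5) && !!a4)
= a2 && !a5 || !a4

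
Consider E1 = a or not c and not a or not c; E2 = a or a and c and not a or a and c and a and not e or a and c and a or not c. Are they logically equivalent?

Yes

E1: a or not c and not a or not c
    = a or not c   — absorption
E2: a or a and c and not a or a and c and a and not e or a and c and a or not c
    = a or a and c and not a or a and c and a or not c   — absorption
    = a or a and c or not c   — distribution
    = a or not c   — absorption
Both reduce to a or not c, so they are equivalent.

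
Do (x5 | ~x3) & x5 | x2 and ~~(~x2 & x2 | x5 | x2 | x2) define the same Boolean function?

E1: (x5 | ~x3) & x5 | x2
    = x5 | x2   (absorption)
E2: ~~(~x2 & x2 | x5 | x2 | x2)
    = ~~(x5 | x2 | x2)   (complement / identity)
    = ~~(x5 | x2)   (idempotence)
    = x5 | x2   (double negation)
Both reduce to x5 | x2, so they are equivalent.

Yes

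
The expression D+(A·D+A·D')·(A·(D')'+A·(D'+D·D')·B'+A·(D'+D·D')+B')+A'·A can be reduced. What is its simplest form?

D+(A·D+A·D')·(A·(D')'+A·(D'+D·D')·B'+A·(D'+D·D')+B')+A'·A
= D+(A·D+A·D')·(A·(D')'+A·(D'+D·D')+B')+A'·A
= D+(A·D+A·D')·(A·(D')'+A·D'+B')+A'·A
= D+(A·D+A·D')·(A·D+A·D'+B')+A'·A
= D+A·D+A·D'+A'·A
= D+A+A'·A
= D+A

D+A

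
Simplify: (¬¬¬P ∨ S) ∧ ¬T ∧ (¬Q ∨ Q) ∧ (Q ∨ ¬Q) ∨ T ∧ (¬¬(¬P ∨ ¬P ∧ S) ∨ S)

(¬¬¬P ∨ S) ∧ ¬T ∧ (¬Q ∨ Q) ∧ (Q ∨ ¬Q) ∨ T ∧ (¬¬(¬P ∨ ¬P ∧ S) ∨ S)
= (¬¬¬P ∨ S) ∧ ¬T ∧ (Q ∨ ¬Q) ∨ T ∧ (¬¬(¬P ∨ ¬P ∧ S) ∨ S)
= (¬¬¬P ∨ S) ∧ ¬T ∨ T ∧ (¬¬(¬P ∨ ¬P ∧ S) ∨ S)
= (¬¬¬P ∨ S) ∧ ¬T ∨ T ∧ (¬¬¬P ∨ S)
= ¬¬¬P ∨ S
= ¬P ∨ S

¬P ∨ S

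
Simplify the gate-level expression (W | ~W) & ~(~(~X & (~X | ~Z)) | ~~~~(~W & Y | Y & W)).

~X & ~Y

(W | ~W) & ~(~(~X & (~X | ~Z)) | ~~~~(~W & Y | Y & W))
= (W | ~W) & ~(~~X | ~~~~(~W & Y | Y & W))   (absorption)
= ~(~~X | ~~~~(~W & Y | Y & W))   (complement / identity)
= ~(~~X | ~~(~W & Y | Y & W))   (double negation)
= ~(~~X | ~~Y)   (distribution)
= ~X & ~Y   (De Morgan)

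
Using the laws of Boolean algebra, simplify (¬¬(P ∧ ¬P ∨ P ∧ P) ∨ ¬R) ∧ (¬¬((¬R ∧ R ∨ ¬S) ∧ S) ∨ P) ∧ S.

(¬¬(P ∧ ¬P ∨ P ∧ P) ∨ ¬R) ∧ (¬¬((¬R ∧ R ∨ ¬S) ∧ S) ∨ P) ∧ S
= (¬¬P ∨ ¬R) ∧ (¬¬((¬R ∧ R ∨ ¬S) ∧ S) ∨ P) ∧ S
= (¬¬P ∨ ¬R) ∧ (¬¬(¬S ∧ S) ∨ P) ∧ S
= (P ∨ ¬R) ∧ (¬¬(¬S ∧ S) ∨ P) ∧ S
= (P ∨ ¬R) ∧ (¬S ∧ S ∨ P) ∧ S
= (P ∨ ¬R) ∧ P ∧ S
= P ∧ S

P ∧ S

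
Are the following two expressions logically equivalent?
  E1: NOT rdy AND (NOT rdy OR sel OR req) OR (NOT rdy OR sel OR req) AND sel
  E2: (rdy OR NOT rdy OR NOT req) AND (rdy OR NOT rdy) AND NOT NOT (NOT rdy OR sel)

E1: NOT rdy AND (NOT rdy OR sel OR req) OR (NOT rdy OR sel OR req) AND sel
    = (NOT rdy OR sel) AND (NOT rdy OR sel OR req)   [distribution]
    = NOT rdy OR sel   [absorption]
E2: (rdy OR NOT rdy OR NOT req) AND (rdy OR NOT rdy) AND NOT NOT (NOT rdy OR sel)
    = (rdy OR NOT rdy) AND NOT NOT (NOT rdy OR sel)   [absorption]
    = NOT NOT (NOT rdy OR sel)   [complement / identity]
    = NOT rdy OR sel   [double negation]
Both reduce to NOT rdy OR sel, so they are equivalent.

Yes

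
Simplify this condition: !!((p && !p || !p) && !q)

!p && !q

!!((p && !p || !p) && !q)
= !!(!p && !q)   — complement / identity
= !p && !q   — double negation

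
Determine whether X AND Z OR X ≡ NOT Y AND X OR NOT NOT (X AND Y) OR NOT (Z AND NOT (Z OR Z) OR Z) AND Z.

E1: X AND Z OR X
    = X   — absorption
E2: NOT Y AND X OR NOT NOT (X AND Y) OR NOT (Z AND NOT (Z OR Z) OR Z) AND Z
    = NOT Y AND X OR X AND Y OR NOT (Z AND NOT (Z OR Z) OR Z) AND Z   — double negation
    = NOT Y AND X OR X AND Y OR NOT (Z AND NOT Z OR Z) AND Z   — idempotence
    = X OR NOT (Z AND NOT Z OR Z) AND Z   — distribution
    = X OR NOT Z AND Z   — complement / identity
    = X   — complement / identity
Both reduce to X, so they are equivalent.

Yes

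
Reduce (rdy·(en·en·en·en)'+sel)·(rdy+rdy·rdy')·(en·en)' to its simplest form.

(rdy·(en·en·en·en)'+sel)·(rdy+rdy·rdy')·(en·en)'
= (rdy·(en·en·en·en)'+sel)·rdy·(en·en)'
= (rdy·(en·en)'+sel)·rdy·(en·en)'
= rdy·(en·en)'
= rdy·en'

rdy·en'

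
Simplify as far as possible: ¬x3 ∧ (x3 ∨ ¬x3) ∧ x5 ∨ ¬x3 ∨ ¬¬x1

¬x3 ∨ x1

¬x3 ∧ (x3 ∨ ¬x3) ∧ x5 ∨ ¬x3 ∨ ¬¬x1
= ¬x3 ∧ x5 ∨ ¬x3 ∨ ¬¬x1   — complement / identity
= ¬x3 ∨ ¬¬x1   — absorption
= ¬x3 ∨ x1   — double negation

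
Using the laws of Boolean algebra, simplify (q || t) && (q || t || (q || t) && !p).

(q || t) && (q || t || (q || t) && !p)
= (q || t) && (q || t)   — absorption
= q || t   — idempotence

q || t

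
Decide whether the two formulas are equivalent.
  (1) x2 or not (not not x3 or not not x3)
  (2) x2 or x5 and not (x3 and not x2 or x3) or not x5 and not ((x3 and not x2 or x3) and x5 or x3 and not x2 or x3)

Yes

E1: x2 or not (not not x3 or not not x3)
    = x2 or not not not x3
    = x2 or not x3
E2: x2 or x5 and not (x3 and not x2 or x3) or not x5 and not ((x3 and not x2 or x3) and x5 or x3 and not x2 or x3)
    = x2 or x5 and not (x3 and not x2 or x3) or not x5 and not (x3 and not x2 or x3)
    = x2 or not (x3 and not x2 or x3)
    = x2 or not x3
Both reduce to x2 or not x3, so they are equivalent.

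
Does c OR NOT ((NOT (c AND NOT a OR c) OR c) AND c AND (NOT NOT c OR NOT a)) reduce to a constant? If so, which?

c OR NOT ((NOT (c AND NOT a OR c) OR c) AND c AND (NOT NOT c OR NOT a))
= c OR NOT ((NOT (c AND NOT a OR c) OR c) AND c AND (c OR NOT a))   [double negation]
= c OR NOT ((NOT (c AND NOT a OR c) OR c) AND c)   [absorption]
= c OR NOT ((NOT c OR c) AND c)   [absorption]
= c OR NOT c   [complement / identity]
= TRUE   [complement]

yes, True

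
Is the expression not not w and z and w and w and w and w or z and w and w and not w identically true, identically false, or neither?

neither

not not w and z and w and w and w and w or z and w and w and not w
= not not w and z and w and w or z and w and w and not w   — idempotence
= w and z and w and w or z and w and w and not w   — double negation
= z and w and w   — distribution
= z and w   — idempotence
This depends on w, z, so it is not a constant.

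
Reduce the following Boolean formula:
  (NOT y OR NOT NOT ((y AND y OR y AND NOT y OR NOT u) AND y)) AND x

(NOT y OR NOT NOT ((y AND y OR y AND NOT y OR NOT u) AND y)) AND x
= (NOT y OR (y AND y OR y AND NOT y OR NOT u) AND y) AND x   [double negation]
= (NOT y OR (y OR NOT u) AND y) AND x   [distribution]
= (NOT y OR y) AND x   [absorption]
= x   [complement / identity]

x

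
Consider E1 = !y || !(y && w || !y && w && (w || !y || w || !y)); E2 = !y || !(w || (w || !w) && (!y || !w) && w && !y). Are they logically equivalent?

E1: !y || !(y && w || !y && w && (w || !y || w || !y))
    = !y || !(y && w || !y && w && (w || !y))   [idempotence]
    = !y || !(y && w || !y && w)   [absorption]
    = !y || !w   [distribution]
E2: !y || !(w || (w || !w) && (!y || !w) && w && !y)
    = !y || !(w || (w && !y || !w) && w && !y)   [distribution]
    = !y || !(w || w && !y)   [absorption]
    = !y || !w   [absorption]
Both reduce to !y || !w, so they are equivalent.

Yes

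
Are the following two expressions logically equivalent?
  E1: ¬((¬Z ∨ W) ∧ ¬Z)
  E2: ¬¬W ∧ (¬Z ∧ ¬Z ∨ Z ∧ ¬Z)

E1: ¬((¬Z ∨ W) ∧ ¬Z)
    = ¬¬Z   — absorption
    = Z   — double negation
E2: ¬¬W ∧ (¬Z ∧ ¬Z ∨ Z ∧ ¬Z)
    = ¬¬W ∧ ¬Z   — distribution
    = W ∧ ¬Z   — double negation
These differ: at W=0, Z=1, E1 = 1 but E2 = 0.

No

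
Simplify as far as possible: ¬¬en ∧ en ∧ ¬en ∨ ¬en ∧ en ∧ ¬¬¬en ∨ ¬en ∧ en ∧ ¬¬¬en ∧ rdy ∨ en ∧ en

¬¬en ∧ en ∧ ¬en ∨ ¬en ∧ en ∧ ¬¬¬en ∨ ¬en ∧ en ∧ ¬¬¬en ∧ rdy ∨ en ∧ en
= ¬¬en ∧ en ∧ ¬en ∨ ¬en ∧ en ∧ ¬¬¬en ∨ en ∧ en   (absorption)
= ¬¬en ∧ en ∧ ¬en ∨ ¬en ∧ en ∧ ¬en ∨ en ∧ en   (double negation)
= en ∧ en ∧ ¬en ∨ ¬en ∧ en ∧ ¬en ∨ en ∧ en   (double negation)
= en ∧ ¬en ∨ en ∧ en   (distribution)
= en   (distribution)

en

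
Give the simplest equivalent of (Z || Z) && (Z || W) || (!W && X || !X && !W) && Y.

(Z || Z) && (Z || W) || (!W && X || !X && !W) && Y
= (Z || Z) && (Z || W) || !W && Y   [distribution]
= Z || Z && W || !W && Y   [distribution]
= Z || !W && Y   [absorption]

Z || !W && Y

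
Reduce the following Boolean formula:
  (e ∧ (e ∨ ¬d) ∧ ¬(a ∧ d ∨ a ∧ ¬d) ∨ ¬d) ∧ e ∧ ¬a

(e ∧ (e ∨ ¬d) ∧ ¬(a ∧ d ∨ a ∧ ¬d) ∨ ¬d) ∧ e ∧ ¬a
= (e ∧ ¬(a ∧ d ∨ a ∧ ¬d) ∨ ¬d) ∧ e ∧ ¬a   (absorption)
= (e ∧ ¬a ∨ ¬d) ∧ e ∧ ¬a   (distribution)
= e ∧ ¬a   (absorption)

e ∧ ¬a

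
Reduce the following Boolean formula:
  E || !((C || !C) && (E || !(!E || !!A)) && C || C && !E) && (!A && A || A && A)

E || !((C || !C) && (E || !(!E || !!A)) && C || C && !E) && (!A && A || A && A)
= E || !((C || !C) && (E || E && !A) && C || C && !E) && (!A && A || A && A)   [De Morgan]
= E || !((C || !C) && (E || E && !A) && C || C && !E) && A   [distribution]
= E || !((E || E && !A) && C || C && !E) && A   [complement / identity]
= E || !(E && C || C && !E) && A   [absorption]
= E || !C && A   [distribution]

E || !C && A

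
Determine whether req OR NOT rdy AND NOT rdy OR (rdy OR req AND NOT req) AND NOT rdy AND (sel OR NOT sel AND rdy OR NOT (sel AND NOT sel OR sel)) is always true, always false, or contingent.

req OR NOT rdy AND NOT rdy OR (rdy OR req AND NOT req) AND NOT rdy AND (sel OR NOT sel AND rdy OR NOT (sel AND NOT sel OR sel))
= req OR NOT rdy AND NOT rdy OR (rdy OR req AND NOT req) AND NOT rdy AND (sel OR NOT sel AND rdy OR NOT sel)   — complement / identity
= req OR NOT rdy AND NOT rdy OR (rdy OR req AND NOT req) AND NOT rdy AND (sel OR NOT sel)   — absorption
= req OR NOT rdy AND NOT rdy OR (rdy OR req AND NOT req) AND NOT rdy   — complement / identity
= req OR NOT rdy AND (NOT rdy OR rdy OR req AND NOT req)   — distribution
= req OR NOT rdy AND (NOT rdy OR rdy)   — complement / identity
= req OR NOT rdy   — complement / identity
This depends on rdy, req, so it is not a constant.

contingent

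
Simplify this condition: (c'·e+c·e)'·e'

e'

(c'·e+c·e)'·e'
= e'·e'   [distribution]
= e'   [idempotence]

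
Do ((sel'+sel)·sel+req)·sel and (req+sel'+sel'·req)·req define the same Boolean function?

No

E1: ((sel'+sel)·sel+req)·sel
    = (sel+req)·sel   (complement / identity)
    = sel   (absorption)
E2: (req+sel'+sel'·req)·req
    = (req+sel')·req   (absorption)
    = req   (absorption)
These differ: at req=1, sel=0, E1 = 0 but E2 = 1.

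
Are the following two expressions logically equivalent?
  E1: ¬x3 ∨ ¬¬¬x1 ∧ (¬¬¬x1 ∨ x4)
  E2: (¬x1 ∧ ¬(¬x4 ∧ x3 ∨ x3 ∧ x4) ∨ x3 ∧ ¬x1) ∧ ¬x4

E1: ¬x3 ∨ ¬¬¬x1 ∧ (¬¬¬x1 ∨ x4)
    = ¬x3 ∨ ¬¬¬x1
    = ¬x3 ∨ ¬x1
E2: (¬x1 ∧ ¬(¬x4 ∧ x3 ∨ x3 ∧ x4) ∨ x3 ∧ ¬x1) ∧ ¬x4
    = (¬x1 ∧ ¬x3 ∨ x3 ∧ ¬x1) ∧ ¬x4
    = ¬x1 ∧ ¬x4
These differ: at x1=0, x3=0, x4=1, E1 = 1 but E2 = 0.

No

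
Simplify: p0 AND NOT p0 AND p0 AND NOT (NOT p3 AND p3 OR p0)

FALSE

p0 AND NOT p0 AND p0 AND NOT (NOT p3 AND p3 OR p0)
= p0 AND NOT p0 AND p0 AND NOT p0   (complement / identity)
= p0 AND NOT p0   (idempotence)
= FALSE   (complement)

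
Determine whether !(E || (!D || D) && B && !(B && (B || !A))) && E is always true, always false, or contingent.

!(E || (!D || D) && B && !(B && (B || !A))) && E
= !(E || (!D || D) && B && !B) && E   (absorption)
= !(E || B && !B) && E   (complement / identity)
= !E && E   (complement / identity)
= false   (complement)

always false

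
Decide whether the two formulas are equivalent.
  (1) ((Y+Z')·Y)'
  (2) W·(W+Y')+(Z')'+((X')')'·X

No

E1: ((Y+Z')·Y)'
    = Y'   (absorption)
E2: W·(W+Y')+(Z')'+((X')')'·X
    = W·(W+Y')+(Z')'+X'·X   (double negation)
    = W+(Z')'+X'·X   (absorption)
    = W+Z+X'·X   (double negation)
    = W+Z   (complement / identity)
These differ: at W=1, X=0, Y=1, Z=0, E1 = 0 but E2 = 1.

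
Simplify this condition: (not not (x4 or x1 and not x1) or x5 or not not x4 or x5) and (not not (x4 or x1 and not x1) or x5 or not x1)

(not not (x4 or x1 and not x1) or x5 or not not x4 or x5) and (not not (x4 or x1 and not x1) or x5 or not x1)
= (not not x4 or x5) and not x1 or not not (x4 or x1 and not x1) or x5
= (not not x4 or x5) and not x1 or not not x4 or x5
= not not x4 or x5
= x4 or x5

x4 or x5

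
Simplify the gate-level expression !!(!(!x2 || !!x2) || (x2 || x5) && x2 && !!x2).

!!(!(!x2 || !!x2) || (x2 || x5) && x2 && !!x2)
= !!(!(!x2 || !!x2) || (x2 || x5) && x2 && x2)   [double negation]
= !!(x2 && !x2 || (x2 || x5) && x2 && x2)   [De Morgan]
= !!(x2 && !x2 || x2 && x2)   [absorption]
= !!x2   [distribution]
= x2   [double negation]

x2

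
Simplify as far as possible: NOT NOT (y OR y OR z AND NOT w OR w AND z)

NOT NOT (y OR y OR z AND NOT w OR w AND z)
= y OR y OR z AND NOT w OR w AND z   [double negation]
= y OR z AND NOT w OR w AND z   [idempotence]
= y OR z   [distribution]

y OR z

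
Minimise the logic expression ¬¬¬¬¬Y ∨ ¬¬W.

¬¬¬¬¬Y ∨ ¬¬W
= ¬¬¬¬¬Y ∨ W   (double negation)
= ¬¬¬Y ∨ W   (double negation)
= ¬Y ∨ W   (double negation)

¬Y ∨ W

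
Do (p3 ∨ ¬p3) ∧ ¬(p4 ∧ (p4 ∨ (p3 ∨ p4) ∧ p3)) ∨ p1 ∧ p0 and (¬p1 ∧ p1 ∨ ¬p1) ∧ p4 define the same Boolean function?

E1: (p3 ∨ ¬p3) ∧ ¬(p4 ∧ (p4 ∨ (p3 ∨ p4) ∧ p3)) ∨ p1 ∧ p0
    = (p3 ∨ ¬p3) ∧ ¬(p4 ∧ (p4 ∨ p3)) ∨ p1 ∧ p0   [absorption]
    = ¬(p4 ∧ (p4 ∨ p3)) ∨ p1 ∧ p0   [complement / identity]
    = ¬p4 ∨ p1 ∧ p0   [absorption]
E2: (¬p1 ∧ p1 ∨ ¬p1) ∧ p4
    = ¬p1 ∧ p4   [complement / identity]
These differ: at p0=1, p1=1, p3=0, p4=0, E1 = 1 but E2 = 0.

No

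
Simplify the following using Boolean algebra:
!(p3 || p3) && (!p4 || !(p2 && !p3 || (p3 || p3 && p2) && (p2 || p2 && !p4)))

!p3 && (!p4 || !p2)

!(p3 || p3) && (!p4 || !(p2 && !p3 || (p3 || p3 && p2) && (p2 || p2 && !p4)))
= !(p3 || p3) && (!p4 || !(p2 && !p3 || (p3 || p3 && p2) && p2))
= !p3 && (!p4 || !(p2 && !p3 || (p3 || p3 && p2) && p2))
= !p3 && (!p4 || !(p2 && !p3 || p3 && p2))
= !p3 && (!p4 || !p2)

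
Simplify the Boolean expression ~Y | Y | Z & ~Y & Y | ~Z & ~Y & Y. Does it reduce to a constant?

~Y | Y | Z & ~Y & Y | ~Z & ~Y & Y
= ~Y | Y | ~Y & Y   [distribution]
= ~Y | Y   [complement / identity]
= 1   [complement]

1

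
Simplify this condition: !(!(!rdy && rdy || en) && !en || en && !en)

en

!(!(!rdy && rdy || en) && !en || en && !en)
= !(!en && !en || en && !en)   (complement / identity)
= !!en   (distribution)
= en   (double negation)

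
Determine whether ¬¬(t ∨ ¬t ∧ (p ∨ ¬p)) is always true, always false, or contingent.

always true

¬¬(t ∨ ¬t ∧ (p ∨ ¬p))
= t ∨ ¬t ∧ (p ∨ ¬p)   — double negation
= t ∨ ¬t   — complement / identity
= True   — complement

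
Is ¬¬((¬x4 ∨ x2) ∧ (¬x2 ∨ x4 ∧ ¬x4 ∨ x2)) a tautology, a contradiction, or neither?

¬¬((¬x4 ∨ x2) ∧ (¬x2 ∨ x4 ∧ ¬x4 ∨ x2))
= ¬¬((¬x4 ∨ x2) ∧ (¬x2 ∨ x2))   — complement / identity
= (¬x4 ∨ x2) ∧ (¬x2 ∨ x2)   — double negation
= ¬x4 ∨ x2   — complement / identity
This depends on x2, x4, so it is not a constant.

neither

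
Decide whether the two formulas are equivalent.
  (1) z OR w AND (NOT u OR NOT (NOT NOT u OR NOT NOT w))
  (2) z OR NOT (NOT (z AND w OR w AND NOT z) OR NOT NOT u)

Yes

E1: z OR w AND (NOT u OR NOT (NOT NOT u OR NOT NOT w))
    = z OR w AND (NOT u OR NOT u AND NOT w)   [De Morgan]
    = z OR w AND NOT u   [absorption]
E2: z OR NOT (NOT (z AND w OR w AND NOT z) OR NOT NOT u)
    = z OR NOT (NOT w OR NOT NOT u)   [distribution]
    = z OR w AND NOT u   [De Morgan]
Both reduce to z OR w AND NOT u, so they are equivalent.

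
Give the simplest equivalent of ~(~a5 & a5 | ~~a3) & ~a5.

~a3 & ~a5

~(~a5 & a5 | ~~a3) & ~a5
= ~~~a3 & ~a5
= ~a3 & ~a5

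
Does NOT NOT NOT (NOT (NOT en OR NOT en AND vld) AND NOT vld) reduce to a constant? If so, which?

NOT NOT NOT (NOT (NOT en OR NOT en AND vld) AND NOT vld)
= NOT NOT NOT (NOT NOT en AND NOT vld)   [absorption]
= NOT NOT (NOT en OR vld)   [De Morgan]
= NOT en OR vld   [double negation]
This depends on en, vld, so it is not a constant.

no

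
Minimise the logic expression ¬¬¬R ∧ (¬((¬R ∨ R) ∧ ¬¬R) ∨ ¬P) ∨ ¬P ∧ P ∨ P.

¬¬¬R ∧ (¬((¬R ∨ R) ∧ ¬¬R) ∨ ¬P) ∨ ¬P ∧ P ∨ P
= ¬¬¬R ∧ (¬¬¬R ∨ ¬P) ∨ ¬P ∧ P ∨ P   [complement / identity]
= ¬¬¬R ∧ (¬¬¬R ∨ ¬P) ∨ P   [complement / identity]
= ¬¬¬R ∨ P   [absorption]
= ¬R ∨ P   [double negation]

¬R ∨ P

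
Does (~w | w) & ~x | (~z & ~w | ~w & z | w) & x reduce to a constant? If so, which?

yes, True

(~w | w) & ~x | (~z & ~w | ~w & z | w) & x
= (~w | w) & ~x | (~w | w) & x
= ~w | w
= 1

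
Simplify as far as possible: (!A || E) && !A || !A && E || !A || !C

(!A || E) && !A || !A && E || !A || !C
= !A || !A && E || !A || !C   — absorption
= !A || !A || !C   — absorption
= !A || !C   — idempotence

!A || !C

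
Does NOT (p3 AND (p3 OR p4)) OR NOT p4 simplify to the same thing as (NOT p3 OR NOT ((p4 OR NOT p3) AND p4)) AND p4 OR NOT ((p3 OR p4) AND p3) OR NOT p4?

Yes

E1: NOT (p3 AND (p3 OR p4)) OR NOT p4
    = NOT p3 OR NOT p4   — absorption
E2: (NOT p3 OR NOT ((p4 OR NOT p3) AND p4)) AND p4 OR NOT ((p3 OR p4) AND p3) OR NOT p4
    = (NOT p3 OR NOT ((p4 OR NOT p3) AND p4)) AND p4 OR NOT p3 OR NOT p4   — absorption
    = (NOT p3 OR NOT p4) AND p4 OR NOT p3 OR NOT p4   — absorption
    = NOT p3 OR NOT p4   — absorption
Both reduce to NOT p3 OR NOT p4, so they are equivalent.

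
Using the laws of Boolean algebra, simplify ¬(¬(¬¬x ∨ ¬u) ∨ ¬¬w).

(x ∨ ¬u) ∧ ¬w

¬(¬(¬¬x ∨ ¬u) ∨ ¬¬w)
= (¬¬x ∨ ¬u) ∧ ¬w
= (x ∨ ¬u) ∧ ¬w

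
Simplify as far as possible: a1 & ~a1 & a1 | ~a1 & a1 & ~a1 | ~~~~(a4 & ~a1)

a4 & ~a1

a1 & ~a1 & a1 | ~a1 & a1 & ~a1 | ~~~~(a4 & ~a1)
= ~a1 & a1 | ~~~~(a4 & ~a1)   (distribution)
= ~a1 & a1 | ~~(a4 & ~a1)   (double negation)
= ~a1 & a1 | a4 & ~a1   (double negation)
= a4 & ~a1   (complement / identity)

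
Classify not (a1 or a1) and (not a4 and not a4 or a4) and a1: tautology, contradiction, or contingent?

contradiction

not (a1 or a1) and (not a4 and not a4 or a4) and a1
= not a1 and (not a4 and not a4 or a4) and a1
= not a1 and (not a4 or a4) and a1
= not a1 and a1
= False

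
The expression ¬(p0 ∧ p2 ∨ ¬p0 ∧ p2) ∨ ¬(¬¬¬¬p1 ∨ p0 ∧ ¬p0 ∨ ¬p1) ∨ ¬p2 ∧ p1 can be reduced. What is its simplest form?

¬p2

¬(p0 ∧ p2 ∨ ¬p0 ∧ p2) ∨ ¬(¬¬¬¬p1 ∨ p0 ∧ ¬p0 ∨ ¬p1) ∨ ¬p2 ∧ p1
= ¬(p0 ∧ p2 ∨ ¬p0 ∧ p2) ∨ ¬(¬¬p1 ∨ p0 ∧ ¬p0 ∨ ¬p1) ∨ ¬p2 ∧ p1   [double negation]
= ¬p2 ∨ ¬(¬¬p1 ∨ p0 ∧ ¬p0 ∨ ¬p1) ∨ ¬p2 ∧ p1   [distribution]
= ¬p2 ∨ ¬(¬¬p1 ∨ ¬p1) ∨ ¬p2 ∧ p1   [complement / identity]
= ¬p2 ∨ ¬p1 ∧ p1 ∨ ¬p2 ∧ p1   [De Morgan]
= ¬p2 ∨ ¬p2 ∧ p1   [complement / identity]
= ¬p2   [absorption]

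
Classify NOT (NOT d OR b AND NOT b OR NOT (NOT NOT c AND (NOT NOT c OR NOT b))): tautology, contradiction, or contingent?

NOT (NOT d OR b AND NOT b OR NOT (NOT NOT c AND (NOT NOT c OR NOT b)))
= NOT (NOT d OR b AND NOT b OR NOT NOT NOT c)   (absorption)
= NOT (NOT d OR NOT NOT NOT c)   (complement / identity)
= NOT (NOT d OR NOT c)   (double negation)
= d AND c   (De Morgan)
This depends on c, d, so it is not a constant.

contingent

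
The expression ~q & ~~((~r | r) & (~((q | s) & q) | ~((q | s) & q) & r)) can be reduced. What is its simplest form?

~q & ~~((~r | r) & (~((q | s) & q) | ~((q | s) & q) & r))
= ~q & ~~((~r | r) & ~((q | s) & q))   (absorption)
= ~q & ~~((~r | r) & ~q)   (absorption)
= ~q & ~~~q   (complement / identity)
= ~q & ~q   (double negation)
= ~q   (idempotence)

~q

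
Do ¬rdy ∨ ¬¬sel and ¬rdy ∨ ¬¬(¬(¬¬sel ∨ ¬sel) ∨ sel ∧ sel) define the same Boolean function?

E1: ¬rdy ∨ ¬¬sel
    = ¬rdy ∨ sel   [double negation]
E2: ¬rdy ∨ ¬¬(¬(¬¬sel ∨ ¬sel) ∨ sel ∧ sel)
    = ¬rdy ∨ ¬¬(¬sel ∧ sel ∨ sel ∧ sel)   [De Morgan]
    = ¬rdy ∨ ¬¬sel   [distribution]
    = ¬rdy ∨ sel   [double negation]
Both reduce to ¬rdy ∨ sel, so they are equivalent.

Yes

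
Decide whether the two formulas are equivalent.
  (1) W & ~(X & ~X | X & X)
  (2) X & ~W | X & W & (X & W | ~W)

E1: W & ~(X & ~X | X & X)
    = W & ~X
E2: X & ~W | X & W & (X & W | ~W)
    = X & ~W | X & W
    = X
These differ: at W=1, X=1, E1 = 0 but E2 = 1.

No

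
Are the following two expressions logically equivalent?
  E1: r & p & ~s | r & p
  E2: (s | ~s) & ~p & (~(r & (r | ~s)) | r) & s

No

E1: r & p & ~s | r & p
    = r & p
E2: (s | ~s) & ~p & (~(r & (r | ~s)) | r) & s
    = ~p & (~(r & (r | ~s)) | r) & s
    = ~p & (~r | r) & s
    = ~p & s
These differ: at p=1, r=1, s=0, E1 = 1 but E2 = 0.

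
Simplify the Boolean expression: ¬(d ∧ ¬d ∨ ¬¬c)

¬(d ∧ ¬d ∨ ¬¬c)
= ¬¬¬c   — complement / identity
= ¬c   — double negation

¬c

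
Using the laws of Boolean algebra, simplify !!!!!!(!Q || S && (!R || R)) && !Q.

!Q

!!!!!!(!Q || S && (!R || R)) && !Q
= !!!!!!(!Q || S) && !Q   — complement / identity
= !!!!(!Q || S) && !Q   — double negation
= !!(!Q || S) && !Q   — double negation
= (!Q || S) && !Q   — double negation
= !Q   — absorption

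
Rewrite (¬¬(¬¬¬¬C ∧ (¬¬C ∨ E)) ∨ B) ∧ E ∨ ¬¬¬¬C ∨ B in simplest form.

(¬¬(¬¬¬¬C ∧ (¬¬C ∨ E)) ∨ B) ∧ E ∨ ¬¬¬¬C ∨ B
= (¬¬(¬¬C ∧ (¬¬C ∨ E)) ∨ B) ∧ E ∨ ¬¬¬¬C ∨ B   [double negation]
= (¬¬¬¬C ∨ B) ∧ E ∨ ¬¬¬¬C ∨ B   [absorption]
= ¬¬¬¬C ∨ B   [absorption]
= ¬¬C ∨ B   [double negation]
= C ∨ B   [double negation]

C ∨ B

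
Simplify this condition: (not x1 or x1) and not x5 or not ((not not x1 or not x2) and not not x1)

(not x1 or x1) and not x5 or not ((not not x1 or not x2) and not not x1)
= (not x1 or x1) and not x5 or not not not x1   — absorption
= not x5 or not not not x1   — complement / identity
= not x5 or not x1   — double negation

not x5 or not x1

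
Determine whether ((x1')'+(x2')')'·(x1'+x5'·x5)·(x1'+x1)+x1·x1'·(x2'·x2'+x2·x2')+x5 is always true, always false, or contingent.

((x1')'+(x2')')'·(x1'+x5'·x5)·(x1'+x1)+x1·x1'·(x2'·x2'+x2·x2')+x5
= ((x1')'+(x2')')'·(x1'+x5'·x5)·(x1'+x1)+x1·x1'·x2'+x5   [distribution]
= ((x1')'+(x2')')'·x1'·(x1'+x1)+x1·x1'·x2'+x5   [complement / identity]
= x1'·x2'·x1'·(x1'+x1)+x1·x1'·x2'+x5   [De Morgan]
= x1'·x2'·x1'+x1·x1'·x2'+x5   [complement / identity]
= x1'·x2'+x5   [distribution]
This depends on x1, x2, x5, so it is not a constant.

contingent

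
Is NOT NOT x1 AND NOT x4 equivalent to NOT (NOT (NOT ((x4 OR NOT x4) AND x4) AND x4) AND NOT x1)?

E1: NOT NOT x1 AND NOT x4
    = x1 AND NOT x4
E2: NOT (NOT (NOT ((x4 OR NOT x4) AND x4) AND x4) AND NOT x1)
    = NOT ((x4 OR NOT x4) AND x4) AND x4 OR x1
    = NOT x4 AND x4 OR x1
    = x1
These differ: at x1=1, x4=1, E1 = 0 but E2 = 1.

No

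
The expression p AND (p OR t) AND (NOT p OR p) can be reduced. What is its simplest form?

p

p AND (p OR t) AND (NOT p OR p)
= p AND (p OR t)
= p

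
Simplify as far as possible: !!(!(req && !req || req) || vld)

!!(!(req && !req || req) || vld)
= !(req && !req || req) || vld   (double negation)
= !req || vld   (complement / identity)

!req || vld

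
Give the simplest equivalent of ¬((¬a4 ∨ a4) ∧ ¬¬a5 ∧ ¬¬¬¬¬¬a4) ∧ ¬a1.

¬((¬a4 ∨ a4) ∧ ¬¬a5 ∧ ¬¬¬¬¬¬a4) ∧ ¬a1
= ¬(¬¬a5 ∧ ¬¬¬¬¬¬a4) ∧ ¬a1
= (¬a5 ∨ ¬¬¬¬¬a4) ∧ ¬a1
= (¬a5 ∨ ¬¬¬a4) ∧ ¬a1
= (¬a5 ∨ ¬a4) ∧ ¬a1

(¬a5 ∨ ¬a4) ∧ ¬a1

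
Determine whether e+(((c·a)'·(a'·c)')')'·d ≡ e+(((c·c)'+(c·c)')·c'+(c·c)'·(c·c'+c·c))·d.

Yes

E1: e+(((c·a)'·(a'·c)')')'·d
    = e+(c·a+a'·c)'·d
    = e+c'·d
E2: e+(((c·c)'+(c·c)')·c'+(c·c)'·(c·c'+c·c))·d
    = e+((c·c)'·c'+(c·c)'·(c·c'+c·c))·d
    = e+((c·c)'·c'+(c·c)'·c)·d
    = e+(c·c)'·d
    = e+c'·d
Both reduce to e+c'·d, so they are equivalent.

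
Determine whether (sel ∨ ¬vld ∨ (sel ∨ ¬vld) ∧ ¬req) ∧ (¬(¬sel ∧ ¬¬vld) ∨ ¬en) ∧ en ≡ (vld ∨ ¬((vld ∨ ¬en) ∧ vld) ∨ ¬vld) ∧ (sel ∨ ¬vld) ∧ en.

Yes

E1: (sel ∨ ¬vld ∨ (sel ∨ ¬vld) ∧ ¬req) ∧ (¬(¬sel ∧ ¬¬vld) ∨ ¬en) ∧ en
    = (sel ∨ ¬vld ∨ (sel ∨ ¬vld) ∧ ¬req) ∧ (sel ∨ ¬vld ∨ ¬en) ∧ en   — De Morgan
    = (sel ∨ ¬vld) ∧ (sel ∨ ¬vld ∨ ¬en) ∧ en   — absorption
    = (sel ∨ ¬vld) ∧ en   — absorption
E2: (vld ∨ ¬((vld ∨ ¬en) ∧ vld) ∨ ¬vld) ∧ (sel ∨ ¬vld) ∧ en
    = (vld ∨ ¬vld ∨ ¬vld) ∧ (sel ∨ ¬vld) ∧ en   — absorption
    = (vld ∨ ¬vld) ∧ (sel ∨ ¬vld) ∧ en   — idempotence
    = (sel ∨ ¬vld) ∧ en   — complement / identity
Both reduce to (sel ∨ ¬vld) ∧ en, so they are equivalent.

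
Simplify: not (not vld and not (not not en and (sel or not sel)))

vld or en

not (not vld and not (not not en and (sel or not sel)))
= vld or not not en and (sel or not sel)   [De Morgan]
= vld or en and (sel or not sel)   [double negation]
= vld or en   [complement / identity]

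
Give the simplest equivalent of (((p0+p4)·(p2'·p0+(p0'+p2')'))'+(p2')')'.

(((p0+p4)·(p2'·p0+(p0'+p2')'))'+(p2')')'
= (p0+p4)·(p2'·p0+(p0'+p2')')·p2'   (De Morgan)
= (p0+p4)·(p2'·p0+p0·p2)·p2'   (De Morgan)
= (p0+p4)·p0·p2'   (distribution)
= p0·p2'   (absorption)

p0·p2'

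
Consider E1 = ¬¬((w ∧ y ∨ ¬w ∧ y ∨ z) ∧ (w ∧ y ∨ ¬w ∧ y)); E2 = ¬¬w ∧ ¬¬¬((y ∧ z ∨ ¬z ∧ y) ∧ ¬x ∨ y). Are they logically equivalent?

No

E1: ¬¬((w ∧ y ∨ ¬w ∧ y ∨ z) ∧ (w ∧ y ∨ ¬w ∧ y))
    = ¬¬(w ∧ y ∨ ¬w ∧ y)   [absorption]
    = ¬¬y   [distribution]
    = y   [double negation]
E2: ¬¬w ∧ ¬¬¬((y ∧ z ∨ ¬z ∧ y) ∧ ¬x ∨ y)
    = ¬¬w ∧ ¬¬¬(y ∧ ¬x ∨ y)   [distribution]
    = ¬¬w ∧ ¬¬¬y   [absorption]
    = w ∧ ¬¬¬y   [double negation]
    = w ∧ ¬y   [double negation]
These differ: at w=1, x=1, y=0, z=1, E1 = 0 but E2 = 1.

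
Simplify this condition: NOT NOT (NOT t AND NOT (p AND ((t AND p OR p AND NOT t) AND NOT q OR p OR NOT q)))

NOT t AND NOT p

NOT NOT (NOT t AND NOT (p AND ((t AND p OR p AND NOT t) AND NOT q OR p OR NOT q)))
= NOT NOT (NOT t AND NOT (p AND (p AND NOT q OR p OR NOT q)))   [distribution]
= NOT NOT (NOT t AND NOT (p AND (p OR NOT q)))   [absorption]
= NOT t AND NOT (p AND (p OR NOT q))   [double negation]
= NOT t AND NOT p   [absorption]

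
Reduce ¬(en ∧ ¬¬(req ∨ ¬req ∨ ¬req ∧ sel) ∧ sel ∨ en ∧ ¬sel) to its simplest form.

¬en

¬(en ∧ ¬¬(req ∨ ¬req ∨ ¬req ∧ sel) ∧ sel ∨ en ∧ ¬sel)
= ¬(en ∧ ¬¬(req ∨ ¬req) ∧ sel ∨ en ∧ ¬sel)   [absorption]
= ¬(en ∧ (req ∨ ¬req) ∧ sel ∨ en ∧ ¬sel)   [double negation]
= ¬(en ∧ sel ∨ en ∧ ¬sel)   [complement / identity]
= ¬en   [distribution]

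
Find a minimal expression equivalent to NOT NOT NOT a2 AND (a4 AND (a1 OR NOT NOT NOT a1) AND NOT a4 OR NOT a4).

NOT NOT NOT a2 AND (a4 AND (a1 OR NOT NOT NOT a1) AND NOT a4 OR NOT a4)
= NOT NOT NOT a2 AND (a4 AND (a1 OR NOT a1) AND NOT a4 OR NOT a4)   [double negation]
= NOT NOT NOT a2 AND (a4 AND NOT a4 OR NOT a4)   [complement / identity]
= NOT NOT NOT a2 AND NOT a4   [complement / identity]
= NOT a2 AND NOT a4   [double negation]

NOT a2 AND NOT a4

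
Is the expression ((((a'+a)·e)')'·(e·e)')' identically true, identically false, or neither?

((((a'+a)·e)')'·(e·e)')'
= ((a'+a)·e)'+e·e   — De Morgan
= e'+e·e   — complement / identity
= e'+e   — idempotence
= 1   — complement

identically true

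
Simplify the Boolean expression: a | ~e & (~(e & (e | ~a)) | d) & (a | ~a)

a | ~e & (~(e & (e | ~a)) | d) & (a | ~a)
= a | ~e & (~(e & (e | ~a)) | d)   — complement / identity
= a | ~e & (~e | d)   — absorption
= a | ~e   — absorption

a | ~e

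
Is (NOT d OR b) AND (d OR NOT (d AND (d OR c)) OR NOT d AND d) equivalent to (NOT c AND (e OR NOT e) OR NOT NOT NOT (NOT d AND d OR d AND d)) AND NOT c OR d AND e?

E1: (NOT d OR b) AND (d OR NOT (d AND (d OR c)) OR NOT d AND d)
    = (NOT d OR b) AND (d OR NOT (d AND (d OR c)))   [complement / identity]
    = (NOT d OR b) AND (d OR NOT d)   [absorption]
    = NOT d OR b   [complement / identity]
E2: (NOT c AND (e OR NOT e) OR NOT NOT NOT (NOT d AND d OR d AND d)) AND NOT c OR d AND e
    = (NOT c AND (e OR NOT e) OR NOT NOT NOT d) AND NOT c OR d AND e   [distribution]
    = (NOT c AND (e OR NOT e) OR NOT d) AND NOT c OR d AND e   [double negation]
    = (NOT c OR NOT d) AND NOT c OR d AND e   [complement / identity]
    = NOT c OR d AND e   [absorption]
These differ: at b=1, c=1, d=1, e=0, E1 = 1 but E2 = 0.

No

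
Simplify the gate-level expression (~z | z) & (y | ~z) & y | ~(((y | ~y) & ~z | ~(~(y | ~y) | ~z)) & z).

(~z | z) & (y | ~z) & y | ~(((y | ~y) & ~z | ~(~(y | ~y) | ~z)) & z)
= (y | ~z) & y | ~(((y | ~y) & ~z | ~(~(y | ~y) | ~z)) & z)
= (y | ~z) & y | ~(((y | ~y) & ~z | (y | ~y) & z) & z)
= (y | ~z) & y | ~((y | ~y) & z)
= y | ~((y | ~y) & z)
= y | ~z

y | ~z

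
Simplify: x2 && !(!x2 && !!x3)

x2 && !(!x2 && !!x3)
= x2 && (x2 || !x3)   [De Morgan]
= x2   [absorption]

x2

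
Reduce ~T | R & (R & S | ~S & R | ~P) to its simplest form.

~T | R & (R & S | ~S & R | ~P)
= ~T | R & (R | ~P)   [distribution]
= ~T | R   [absorption]

~T | R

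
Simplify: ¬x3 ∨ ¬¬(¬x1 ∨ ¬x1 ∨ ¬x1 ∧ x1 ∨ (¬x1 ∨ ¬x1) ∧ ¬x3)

¬x3 ∨ ¬¬(¬x1 ∨ ¬x1 ∨ ¬x1 ∧ x1 ∨ (¬x1 ∨ ¬x1) ∧ ¬x3)
= ¬x3 ∨ ¬x1 ∨ ¬x1 ∨ ¬x1 ∧ x1 ∨ (¬x1 ∨ ¬x1) ∧ ¬x3   (double negation)
= ¬x3 ∨ ¬x1 ∨ ¬x1 ∨ (¬x1 ∨ ¬x1) ∧ ¬x3   (complement / identity)
= ¬x3 ∨ ¬x1 ∨ ¬x1   (absorption)
= ¬x3 ∨ ¬x1   (idempotence)

¬x3 ∨ ¬x1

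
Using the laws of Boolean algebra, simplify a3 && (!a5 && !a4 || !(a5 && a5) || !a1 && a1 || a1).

a3 && (!a5 && !a4 || !(a5 && a5) || !a1 && a1 || a1)
= a3 && (!a5 && !a4 || !a5 || !a1 && a1 || a1)   (idempotence)
= a3 && (!a5 && !a4 || !a5 || a1)   (complement / identity)
= a3 && (!a5 || a1)   (absorption)

a3 && (!a5 || a1)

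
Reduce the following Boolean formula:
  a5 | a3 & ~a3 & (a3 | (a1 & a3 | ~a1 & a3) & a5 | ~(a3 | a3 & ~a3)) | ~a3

a5 | a3 & ~a3 & (a3 | (a1 & a3 | ~a1 & a3) & a5 | ~(a3 | a3 & ~a3)) | ~a3
= a5 | a3 & ~a3 & (a3 | a3 & a5 | ~(a3 | a3 & ~a3)) | ~a3
= a5 | a3 & ~a3 & (a3 | ~(a3 | a3 & ~a3)) | ~a3
= a5 | a3 & ~a3 & (a3 | ~a3) | ~a3
= a5 | a3 & ~a3 | ~a3
= a5 | ~a3

a5 | ~a3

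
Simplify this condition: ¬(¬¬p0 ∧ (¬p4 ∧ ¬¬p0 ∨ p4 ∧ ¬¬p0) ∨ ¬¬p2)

¬p0 ∧ ¬p2

¬(¬¬p0 ∧ (¬p4 ∧ ¬¬p0 ∨ p4 ∧ ¬¬p0) ∨ ¬¬p2)
= ¬(¬¬p0 ∧ ¬¬p0 ∨ ¬¬p2)   — distribution
= ¬(¬¬p0 ∨ ¬¬p2)   — idempotence
= ¬p0 ∧ ¬p2   — De Morgan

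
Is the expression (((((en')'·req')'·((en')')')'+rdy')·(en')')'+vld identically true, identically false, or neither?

(((((en')'·req')'·((en')')')'+rdy')·(en')')'+vld
= (((en')'·req'+(en')'+rdy')·(en')')'+vld   (De Morgan)
= (((en')'+rdy')·(en')')'+vld   (absorption)
= ((en')')'+vld   (absorption)
= en'+vld   (double negation)
This depends on en, vld, so it is not a constant.

neither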